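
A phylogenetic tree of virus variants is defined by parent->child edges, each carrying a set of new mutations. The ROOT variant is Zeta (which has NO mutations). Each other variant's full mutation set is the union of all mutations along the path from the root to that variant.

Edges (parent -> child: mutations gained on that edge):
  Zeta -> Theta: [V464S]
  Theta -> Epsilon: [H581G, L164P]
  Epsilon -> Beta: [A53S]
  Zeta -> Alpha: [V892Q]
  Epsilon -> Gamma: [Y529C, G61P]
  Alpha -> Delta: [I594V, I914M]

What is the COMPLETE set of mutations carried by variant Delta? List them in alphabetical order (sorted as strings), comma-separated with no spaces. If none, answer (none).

At Zeta: gained [] -> total []
At Alpha: gained ['V892Q'] -> total ['V892Q']
At Delta: gained ['I594V', 'I914M'] -> total ['I594V', 'I914M', 'V892Q']

Answer: I594V,I914M,V892Q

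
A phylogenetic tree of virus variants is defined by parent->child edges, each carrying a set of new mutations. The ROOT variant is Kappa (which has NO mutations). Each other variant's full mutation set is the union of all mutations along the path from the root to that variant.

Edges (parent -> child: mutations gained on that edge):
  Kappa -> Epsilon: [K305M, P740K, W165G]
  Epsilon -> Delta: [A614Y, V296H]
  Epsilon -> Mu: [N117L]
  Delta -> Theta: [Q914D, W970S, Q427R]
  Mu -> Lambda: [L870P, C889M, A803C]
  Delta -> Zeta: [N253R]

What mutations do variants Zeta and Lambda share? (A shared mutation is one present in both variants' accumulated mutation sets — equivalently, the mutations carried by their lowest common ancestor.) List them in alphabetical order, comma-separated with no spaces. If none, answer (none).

Answer: K305M,P740K,W165G

Derivation:
Accumulating mutations along path to Zeta:
  At Kappa: gained [] -> total []
  At Epsilon: gained ['K305M', 'P740K', 'W165G'] -> total ['K305M', 'P740K', 'W165G']
  At Delta: gained ['A614Y', 'V296H'] -> total ['A614Y', 'K305M', 'P740K', 'V296H', 'W165G']
  At Zeta: gained ['N253R'] -> total ['A614Y', 'K305M', 'N253R', 'P740K', 'V296H', 'W165G']
Mutations(Zeta) = ['A614Y', 'K305M', 'N253R', 'P740K', 'V296H', 'W165G']
Accumulating mutations along path to Lambda:
  At Kappa: gained [] -> total []
  At Epsilon: gained ['K305M', 'P740K', 'W165G'] -> total ['K305M', 'P740K', 'W165G']
  At Mu: gained ['N117L'] -> total ['K305M', 'N117L', 'P740K', 'W165G']
  At Lambda: gained ['L870P', 'C889M', 'A803C'] -> total ['A803C', 'C889M', 'K305M', 'L870P', 'N117L', 'P740K', 'W165G']
Mutations(Lambda) = ['A803C', 'C889M', 'K305M', 'L870P', 'N117L', 'P740K', 'W165G']
Intersection: ['A614Y', 'K305M', 'N253R', 'P740K', 'V296H', 'W165G'] ∩ ['A803C', 'C889M', 'K305M', 'L870P', 'N117L', 'P740K', 'W165G'] = ['K305M', 'P740K', 'W165G']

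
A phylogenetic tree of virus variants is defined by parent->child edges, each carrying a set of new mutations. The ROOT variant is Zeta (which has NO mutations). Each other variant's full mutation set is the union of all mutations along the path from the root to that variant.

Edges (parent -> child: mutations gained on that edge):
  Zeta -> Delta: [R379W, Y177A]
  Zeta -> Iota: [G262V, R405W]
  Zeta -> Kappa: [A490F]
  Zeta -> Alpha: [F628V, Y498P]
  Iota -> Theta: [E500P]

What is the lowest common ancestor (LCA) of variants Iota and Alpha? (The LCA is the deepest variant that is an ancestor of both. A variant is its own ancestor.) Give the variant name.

Path from root to Iota: Zeta -> Iota
  ancestors of Iota: {Zeta, Iota}
Path from root to Alpha: Zeta -> Alpha
  ancestors of Alpha: {Zeta, Alpha}
Common ancestors: {Zeta}
Walk up from Alpha: Alpha (not in ancestors of Iota), Zeta (in ancestors of Iota)
Deepest common ancestor (LCA) = Zeta

Answer: Zeta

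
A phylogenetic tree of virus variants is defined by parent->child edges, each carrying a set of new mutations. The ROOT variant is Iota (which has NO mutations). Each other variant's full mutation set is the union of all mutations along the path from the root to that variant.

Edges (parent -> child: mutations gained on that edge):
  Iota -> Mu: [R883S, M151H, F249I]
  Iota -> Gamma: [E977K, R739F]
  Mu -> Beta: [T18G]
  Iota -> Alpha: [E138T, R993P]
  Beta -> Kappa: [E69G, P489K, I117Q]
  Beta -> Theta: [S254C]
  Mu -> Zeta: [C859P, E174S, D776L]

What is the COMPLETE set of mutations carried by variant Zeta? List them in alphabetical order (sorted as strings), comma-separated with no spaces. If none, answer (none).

Answer: C859P,D776L,E174S,F249I,M151H,R883S

Derivation:
At Iota: gained [] -> total []
At Mu: gained ['R883S', 'M151H', 'F249I'] -> total ['F249I', 'M151H', 'R883S']
At Zeta: gained ['C859P', 'E174S', 'D776L'] -> total ['C859P', 'D776L', 'E174S', 'F249I', 'M151H', 'R883S']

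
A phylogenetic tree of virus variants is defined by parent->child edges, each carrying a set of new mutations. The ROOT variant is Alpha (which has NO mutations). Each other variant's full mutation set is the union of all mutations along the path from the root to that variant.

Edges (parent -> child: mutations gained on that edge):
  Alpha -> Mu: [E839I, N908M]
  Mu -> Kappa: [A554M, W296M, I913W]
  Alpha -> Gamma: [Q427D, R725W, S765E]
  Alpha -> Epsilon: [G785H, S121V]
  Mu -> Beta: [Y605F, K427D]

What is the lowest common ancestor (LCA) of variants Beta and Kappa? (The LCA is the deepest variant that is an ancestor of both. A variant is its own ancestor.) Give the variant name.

Answer: Mu

Derivation:
Path from root to Beta: Alpha -> Mu -> Beta
  ancestors of Beta: {Alpha, Mu, Beta}
Path from root to Kappa: Alpha -> Mu -> Kappa
  ancestors of Kappa: {Alpha, Mu, Kappa}
Common ancestors: {Alpha, Mu}
Walk up from Kappa: Kappa (not in ancestors of Beta), Mu (in ancestors of Beta), Alpha (in ancestors of Beta)
Deepest common ancestor (LCA) = Mu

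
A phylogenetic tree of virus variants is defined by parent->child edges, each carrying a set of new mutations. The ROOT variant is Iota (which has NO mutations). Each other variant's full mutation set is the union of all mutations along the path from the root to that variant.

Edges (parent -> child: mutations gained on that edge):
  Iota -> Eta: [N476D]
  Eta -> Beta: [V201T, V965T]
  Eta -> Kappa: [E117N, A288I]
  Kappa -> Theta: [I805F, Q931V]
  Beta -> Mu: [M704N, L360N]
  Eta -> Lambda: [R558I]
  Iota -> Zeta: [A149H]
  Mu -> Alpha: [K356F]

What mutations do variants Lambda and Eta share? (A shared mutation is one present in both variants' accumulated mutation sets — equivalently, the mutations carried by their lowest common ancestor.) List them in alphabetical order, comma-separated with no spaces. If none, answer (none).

Accumulating mutations along path to Lambda:
  At Iota: gained [] -> total []
  At Eta: gained ['N476D'] -> total ['N476D']
  At Lambda: gained ['R558I'] -> total ['N476D', 'R558I']
Mutations(Lambda) = ['N476D', 'R558I']
Accumulating mutations along path to Eta:
  At Iota: gained [] -> total []
  At Eta: gained ['N476D'] -> total ['N476D']
Mutations(Eta) = ['N476D']
Intersection: ['N476D', 'R558I'] ∩ ['N476D'] = ['N476D']

Answer: N476D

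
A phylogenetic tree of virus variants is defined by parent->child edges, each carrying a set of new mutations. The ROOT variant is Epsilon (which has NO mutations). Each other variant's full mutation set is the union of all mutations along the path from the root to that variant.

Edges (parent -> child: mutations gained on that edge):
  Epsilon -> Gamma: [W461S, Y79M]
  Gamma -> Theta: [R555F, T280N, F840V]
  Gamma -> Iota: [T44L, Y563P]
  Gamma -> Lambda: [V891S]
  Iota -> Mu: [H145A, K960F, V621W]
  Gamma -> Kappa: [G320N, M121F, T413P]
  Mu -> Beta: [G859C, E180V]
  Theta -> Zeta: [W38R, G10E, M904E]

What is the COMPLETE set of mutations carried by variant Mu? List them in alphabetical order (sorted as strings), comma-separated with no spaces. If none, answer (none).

At Epsilon: gained [] -> total []
At Gamma: gained ['W461S', 'Y79M'] -> total ['W461S', 'Y79M']
At Iota: gained ['T44L', 'Y563P'] -> total ['T44L', 'W461S', 'Y563P', 'Y79M']
At Mu: gained ['H145A', 'K960F', 'V621W'] -> total ['H145A', 'K960F', 'T44L', 'V621W', 'W461S', 'Y563P', 'Y79M']

Answer: H145A,K960F,T44L,V621W,W461S,Y563P,Y79M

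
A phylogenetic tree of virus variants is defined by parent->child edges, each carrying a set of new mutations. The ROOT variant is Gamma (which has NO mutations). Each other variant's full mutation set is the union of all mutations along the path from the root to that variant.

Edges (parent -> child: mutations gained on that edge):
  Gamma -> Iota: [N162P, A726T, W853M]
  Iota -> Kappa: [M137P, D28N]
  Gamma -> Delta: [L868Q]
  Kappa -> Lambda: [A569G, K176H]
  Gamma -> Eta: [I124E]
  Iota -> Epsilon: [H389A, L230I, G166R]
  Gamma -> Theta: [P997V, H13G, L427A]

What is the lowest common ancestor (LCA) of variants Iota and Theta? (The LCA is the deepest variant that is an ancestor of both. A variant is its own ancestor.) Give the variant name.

Answer: Gamma

Derivation:
Path from root to Iota: Gamma -> Iota
  ancestors of Iota: {Gamma, Iota}
Path from root to Theta: Gamma -> Theta
  ancestors of Theta: {Gamma, Theta}
Common ancestors: {Gamma}
Walk up from Theta: Theta (not in ancestors of Iota), Gamma (in ancestors of Iota)
Deepest common ancestor (LCA) = Gamma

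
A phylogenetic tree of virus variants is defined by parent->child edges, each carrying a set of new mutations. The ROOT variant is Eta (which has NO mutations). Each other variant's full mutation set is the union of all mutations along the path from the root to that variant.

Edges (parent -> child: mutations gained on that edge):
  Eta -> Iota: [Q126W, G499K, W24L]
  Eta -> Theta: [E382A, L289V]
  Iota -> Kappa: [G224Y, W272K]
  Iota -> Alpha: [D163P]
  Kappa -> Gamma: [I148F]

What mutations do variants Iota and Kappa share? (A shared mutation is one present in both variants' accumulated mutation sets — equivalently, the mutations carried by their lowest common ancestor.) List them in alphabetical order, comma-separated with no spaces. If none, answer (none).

Answer: G499K,Q126W,W24L

Derivation:
Accumulating mutations along path to Iota:
  At Eta: gained [] -> total []
  At Iota: gained ['Q126W', 'G499K', 'W24L'] -> total ['G499K', 'Q126W', 'W24L']
Mutations(Iota) = ['G499K', 'Q126W', 'W24L']
Accumulating mutations along path to Kappa:
  At Eta: gained [] -> total []
  At Iota: gained ['Q126W', 'G499K', 'W24L'] -> total ['G499K', 'Q126W', 'W24L']
  At Kappa: gained ['G224Y', 'W272K'] -> total ['G224Y', 'G499K', 'Q126W', 'W24L', 'W272K']
Mutations(Kappa) = ['G224Y', 'G499K', 'Q126W', 'W24L', 'W272K']
Intersection: ['G499K', 'Q126W', 'W24L'] ∩ ['G224Y', 'G499K', 'Q126W', 'W24L', 'W272K'] = ['G499K', 'Q126W', 'W24L']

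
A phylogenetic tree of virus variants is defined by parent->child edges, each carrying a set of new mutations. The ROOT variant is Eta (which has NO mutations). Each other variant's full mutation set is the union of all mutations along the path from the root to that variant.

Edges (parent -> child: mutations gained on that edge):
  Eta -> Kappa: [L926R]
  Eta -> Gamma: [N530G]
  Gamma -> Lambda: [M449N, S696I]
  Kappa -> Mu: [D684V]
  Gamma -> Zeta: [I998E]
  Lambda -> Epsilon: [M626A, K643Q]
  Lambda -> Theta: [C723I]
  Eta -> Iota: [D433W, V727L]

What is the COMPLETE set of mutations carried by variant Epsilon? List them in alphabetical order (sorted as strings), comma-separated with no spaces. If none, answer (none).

Answer: K643Q,M449N,M626A,N530G,S696I

Derivation:
At Eta: gained [] -> total []
At Gamma: gained ['N530G'] -> total ['N530G']
At Lambda: gained ['M449N', 'S696I'] -> total ['M449N', 'N530G', 'S696I']
At Epsilon: gained ['M626A', 'K643Q'] -> total ['K643Q', 'M449N', 'M626A', 'N530G', 'S696I']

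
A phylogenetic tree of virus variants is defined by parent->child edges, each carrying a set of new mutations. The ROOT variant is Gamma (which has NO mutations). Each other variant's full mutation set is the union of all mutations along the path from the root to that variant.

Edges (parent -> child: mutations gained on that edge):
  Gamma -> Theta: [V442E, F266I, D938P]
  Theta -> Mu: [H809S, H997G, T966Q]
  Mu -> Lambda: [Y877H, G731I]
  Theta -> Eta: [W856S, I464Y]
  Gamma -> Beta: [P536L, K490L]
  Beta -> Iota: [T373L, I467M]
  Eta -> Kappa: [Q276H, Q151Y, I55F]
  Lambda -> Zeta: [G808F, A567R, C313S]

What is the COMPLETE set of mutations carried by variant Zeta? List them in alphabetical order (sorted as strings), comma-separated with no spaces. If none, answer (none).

Answer: A567R,C313S,D938P,F266I,G731I,G808F,H809S,H997G,T966Q,V442E,Y877H

Derivation:
At Gamma: gained [] -> total []
At Theta: gained ['V442E', 'F266I', 'D938P'] -> total ['D938P', 'F266I', 'V442E']
At Mu: gained ['H809S', 'H997G', 'T966Q'] -> total ['D938P', 'F266I', 'H809S', 'H997G', 'T966Q', 'V442E']
At Lambda: gained ['Y877H', 'G731I'] -> total ['D938P', 'F266I', 'G731I', 'H809S', 'H997G', 'T966Q', 'V442E', 'Y877H']
At Zeta: gained ['G808F', 'A567R', 'C313S'] -> total ['A567R', 'C313S', 'D938P', 'F266I', 'G731I', 'G808F', 'H809S', 'H997G', 'T966Q', 'V442E', 'Y877H']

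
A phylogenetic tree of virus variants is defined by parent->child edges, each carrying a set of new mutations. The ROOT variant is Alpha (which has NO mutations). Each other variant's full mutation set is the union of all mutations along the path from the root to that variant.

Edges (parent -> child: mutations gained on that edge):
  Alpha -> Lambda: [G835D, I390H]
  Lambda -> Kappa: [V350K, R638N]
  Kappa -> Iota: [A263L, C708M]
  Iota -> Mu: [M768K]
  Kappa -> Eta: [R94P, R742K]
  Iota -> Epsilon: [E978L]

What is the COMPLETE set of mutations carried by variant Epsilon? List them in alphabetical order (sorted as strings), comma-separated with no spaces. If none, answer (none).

Answer: A263L,C708M,E978L,G835D,I390H,R638N,V350K

Derivation:
At Alpha: gained [] -> total []
At Lambda: gained ['G835D', 'I390H'] -> total ['G835D', 'I390H']
At Kappa: gained ['V350K', 'R638N'] -> total ['G835D', 'I390H', 'R638N', 'V350K']
At Iota: gained ['A263L', 'C708M'] -> total ['A263L', 'C708M', 'G835D', 'I390H', 'R638N', 'V350K']
At Epsilon: gained ['E978L'] -> total ['A263L', 'C708M', 'E978L', 'G835D', 'I390H', 'R638N', 'V350K']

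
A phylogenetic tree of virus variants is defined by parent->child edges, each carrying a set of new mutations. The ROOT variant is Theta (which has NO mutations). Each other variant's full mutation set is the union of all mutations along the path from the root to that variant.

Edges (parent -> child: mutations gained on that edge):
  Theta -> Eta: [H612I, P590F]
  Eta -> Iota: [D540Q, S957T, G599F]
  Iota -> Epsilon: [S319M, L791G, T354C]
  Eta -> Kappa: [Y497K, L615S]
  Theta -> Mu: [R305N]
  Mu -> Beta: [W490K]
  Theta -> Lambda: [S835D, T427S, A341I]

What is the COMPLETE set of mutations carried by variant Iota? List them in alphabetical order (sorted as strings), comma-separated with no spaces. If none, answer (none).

At Theta: gained [] -> total []
At Eta: gained ['H612I', 'P590F'] -> total ['H612I', 'P590F']
At Iota: gained ['D540Q', 'S957T', 'G599F'] -> total ['D540Q', 'G599F', 'H612I', 'P590F', 'S957T']

Answer: D540Q,G599F,H612I,P590F,S957T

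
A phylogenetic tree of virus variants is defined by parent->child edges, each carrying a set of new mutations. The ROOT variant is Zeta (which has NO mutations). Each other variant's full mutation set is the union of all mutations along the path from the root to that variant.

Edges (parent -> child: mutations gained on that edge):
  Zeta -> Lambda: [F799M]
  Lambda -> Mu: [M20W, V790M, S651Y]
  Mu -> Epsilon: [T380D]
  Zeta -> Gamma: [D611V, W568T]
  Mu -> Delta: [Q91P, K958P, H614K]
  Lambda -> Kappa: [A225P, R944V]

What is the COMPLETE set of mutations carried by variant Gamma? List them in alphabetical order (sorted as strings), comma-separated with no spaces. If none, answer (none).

Answer: D611V,W568T

Derivation:
At Zeta: gained [] -> total []
At Gamma: gained ['D611V', 'W568T'] -> total ['D611V', 'W568T']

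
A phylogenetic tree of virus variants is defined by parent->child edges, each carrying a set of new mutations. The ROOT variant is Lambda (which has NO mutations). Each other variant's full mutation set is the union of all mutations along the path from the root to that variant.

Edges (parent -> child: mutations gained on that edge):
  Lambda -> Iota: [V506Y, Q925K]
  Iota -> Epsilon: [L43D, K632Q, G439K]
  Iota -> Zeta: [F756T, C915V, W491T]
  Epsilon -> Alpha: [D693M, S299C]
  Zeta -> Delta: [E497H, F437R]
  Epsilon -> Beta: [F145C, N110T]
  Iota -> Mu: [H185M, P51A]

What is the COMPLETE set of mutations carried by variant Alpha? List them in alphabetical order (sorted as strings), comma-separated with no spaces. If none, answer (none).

Answer: D693M,G439K,K632Q,L43D,Q925K,S299C,V506Y

Derivation:
At Lambda: gained [] -> total []
At Iota: gained ['V506Y', 'Q925K'] -> total ['Q925K', 'V506Y']
At Epsilon: gained ['L43D', 'K632Q', 'G439K'] -> total ['G439K', 'K632Q', 'L43D', 'Q925K', 'V506Y']
At Alpha: gained ['D693M', 'S299C'] -> total ['D693M', 'G439K', 'K632Q', 'L43D', 'Q925K', 'S299C', 'V506Y']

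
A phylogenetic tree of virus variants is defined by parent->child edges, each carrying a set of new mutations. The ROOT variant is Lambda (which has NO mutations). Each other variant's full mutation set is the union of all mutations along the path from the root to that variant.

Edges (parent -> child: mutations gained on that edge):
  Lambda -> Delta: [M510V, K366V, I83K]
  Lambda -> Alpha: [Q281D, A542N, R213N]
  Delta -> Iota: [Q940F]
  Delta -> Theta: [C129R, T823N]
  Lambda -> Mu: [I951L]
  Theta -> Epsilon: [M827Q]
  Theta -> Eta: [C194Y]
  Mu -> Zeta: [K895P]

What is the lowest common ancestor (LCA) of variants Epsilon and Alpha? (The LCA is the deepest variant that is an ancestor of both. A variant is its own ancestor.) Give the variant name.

Path from root to Epsilon: Lambda -> Delta -> Theta -> Epsilon
  ancestors of Epsilon: {Lambda, Delta, Theta, Epsilon}
Path from root to Alpha: Lambda -> Alpha
  ancestors of Alpha: {Lambda, Alpha}
Common ancestors: {Lambda}
Walk up from Alpha: Alpha (not in ancestors of Epsilon), Lambda (in ancestors of Epsilon)
Deepest common ancestor (LCA) = Lambda

Answer: Lambda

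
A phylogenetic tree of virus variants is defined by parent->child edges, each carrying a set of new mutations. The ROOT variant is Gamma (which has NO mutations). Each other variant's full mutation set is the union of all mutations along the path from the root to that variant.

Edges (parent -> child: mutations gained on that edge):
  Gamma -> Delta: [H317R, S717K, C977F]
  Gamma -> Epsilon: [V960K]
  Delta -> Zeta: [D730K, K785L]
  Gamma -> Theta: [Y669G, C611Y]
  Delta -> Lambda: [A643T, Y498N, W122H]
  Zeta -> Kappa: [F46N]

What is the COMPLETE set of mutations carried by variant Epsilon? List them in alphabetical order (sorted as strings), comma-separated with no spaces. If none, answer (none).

Answer: V960K

Derivation:
At Gamma: gained [] -> total []
At Epsilon: gained ['V960K'] -> total ['V960K']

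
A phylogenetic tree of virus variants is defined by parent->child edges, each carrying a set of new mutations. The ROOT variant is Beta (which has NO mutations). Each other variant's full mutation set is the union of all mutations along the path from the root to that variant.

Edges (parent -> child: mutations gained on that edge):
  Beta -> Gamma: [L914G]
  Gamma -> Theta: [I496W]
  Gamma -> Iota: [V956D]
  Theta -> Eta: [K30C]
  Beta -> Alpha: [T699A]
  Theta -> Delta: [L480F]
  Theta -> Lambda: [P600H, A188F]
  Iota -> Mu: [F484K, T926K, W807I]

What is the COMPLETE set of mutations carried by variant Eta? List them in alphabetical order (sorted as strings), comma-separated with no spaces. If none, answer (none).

At Beta: gained [] -> total []
At Gamma: gained ['L914G'] -> total ['L914G']
At Theta: gained ['I496W'] -> total ['I496W', 'L914G']
At Eta: gained ['K30C'] -> total ['I496W', 'K30C', 'L914G']

Answer: I496W,K30C,L914G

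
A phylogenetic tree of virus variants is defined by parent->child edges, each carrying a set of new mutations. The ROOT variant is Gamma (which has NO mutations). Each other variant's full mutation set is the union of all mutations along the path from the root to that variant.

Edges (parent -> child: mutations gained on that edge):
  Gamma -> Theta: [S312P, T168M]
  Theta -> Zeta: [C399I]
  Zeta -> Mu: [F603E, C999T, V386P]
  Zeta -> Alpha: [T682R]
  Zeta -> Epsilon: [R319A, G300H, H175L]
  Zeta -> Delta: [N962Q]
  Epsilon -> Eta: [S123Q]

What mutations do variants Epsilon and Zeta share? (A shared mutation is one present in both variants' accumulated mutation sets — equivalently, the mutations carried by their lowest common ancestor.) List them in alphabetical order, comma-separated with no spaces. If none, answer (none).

Accumulating mutations along path to Epsilon:
  At Gamma: gained [] -> total []
  At Theta: gained ['S312P', 'T168M'] -> total ['S312P', 'T168M']
  At Zeta: gained ['C399I'] -> total ['C399I', 'S312P', 'T168M']
  At Epsilon: gained ['R319A', 'G300H', 'H175L'] -> total ['C399I', 'G300H', 'H175L', 'R319A', 'S312P', 'T168M']
Mutations(Epsilon) = ['C399I', 'G300H', 'H175L', 'R319A', 'S312P', 'T168M']
Accumulating mutations along path to Zeta:
  At Gamma: gained [] -> total []
  At Theta: gained ['S312P', 'T168M'] -> total ['S312P', 'T168M']
  At Zeta: gained ['C399I'] -> total ['C399I', 'S312P', 'T168M']
Mutations(Zeta) = ['C399I', 'S312P', 'T168M']
Intersection: ['C399I', 'G300H', 'H175L', 'R319A', 'S312P', 'T168M'] ∩ ['C399I', 'S312P', 'T168M'] = ['C399I', 'S312P', 'T168M']

Answer: C399I,S312P,T168M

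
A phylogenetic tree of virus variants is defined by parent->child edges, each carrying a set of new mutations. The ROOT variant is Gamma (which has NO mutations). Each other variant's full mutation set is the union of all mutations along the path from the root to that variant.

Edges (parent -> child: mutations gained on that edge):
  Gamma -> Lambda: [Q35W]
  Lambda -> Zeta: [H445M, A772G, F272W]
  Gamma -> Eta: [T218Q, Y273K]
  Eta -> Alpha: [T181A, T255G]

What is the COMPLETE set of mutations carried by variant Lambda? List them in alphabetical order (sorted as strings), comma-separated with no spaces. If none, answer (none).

At Gamma: gained [] -> total []
At Lambda: gained ['Q35W'] -> total ['Q35W']

Answer: Q35W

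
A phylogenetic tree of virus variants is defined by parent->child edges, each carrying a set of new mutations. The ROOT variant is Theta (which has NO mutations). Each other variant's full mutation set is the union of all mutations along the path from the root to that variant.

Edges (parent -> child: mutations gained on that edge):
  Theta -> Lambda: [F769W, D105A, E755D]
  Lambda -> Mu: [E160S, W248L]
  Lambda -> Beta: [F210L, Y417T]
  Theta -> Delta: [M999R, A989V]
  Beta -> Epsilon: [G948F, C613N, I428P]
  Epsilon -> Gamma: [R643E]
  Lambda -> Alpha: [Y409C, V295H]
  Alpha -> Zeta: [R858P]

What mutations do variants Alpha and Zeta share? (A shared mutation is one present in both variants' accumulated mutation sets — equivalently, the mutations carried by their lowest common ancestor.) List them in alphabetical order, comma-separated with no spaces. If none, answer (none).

Answer: D105A,E755D,F769W,V295H,Y409C

Derivation:
Accumulating mutations along path to Alpha:
  At Theta: gained [] -> total []
  At Lambda: gained ['F769W', 'D105A', 'E755D'] -> total ['D105A', 'E755D', 'F769W']
  At Alpha: gained ['Y409C', 'V295H'] -> total ['D105A', 'E755D', 'F769W', 'V295H', 'Y409C']
Mutations(Alpha) = ['D105A', 'E755D', 'F769W', 'V295H', 'Y409C']
Accumulating mutations along path to Zeta:
  At Theta: gained [] -> total []
  At Lambda: gained ['F769W', 'D105A', 'E755D'] -> total ['D105A', 'E755D', 'F769W']
  At Alpha: gained ['Y409C', 'V295H'] -> total ['D105A', 'E755D', 'F769W', 'V295H', 'Y409C']
  At Zeta: gained ['R858P'] -> total ['D105A', 'E755D', 'F769W', 'R858P', 'V295H', 'Y409C']
Mutations(Zeta) = ['D105A', 'E755D', 'F769W', 'R858P', 'V295H', 'Y409C']
Intersection: ['D105A', 'E755D', 'F769W', 'V295H', 'Y409C'] ∩ ['D105A', 'E755D', 'F769W', 'R858P', 'V295H', 'Y409C'] = ['D105A', 'E755D', 'F769W', 'V295H', 'Y409C']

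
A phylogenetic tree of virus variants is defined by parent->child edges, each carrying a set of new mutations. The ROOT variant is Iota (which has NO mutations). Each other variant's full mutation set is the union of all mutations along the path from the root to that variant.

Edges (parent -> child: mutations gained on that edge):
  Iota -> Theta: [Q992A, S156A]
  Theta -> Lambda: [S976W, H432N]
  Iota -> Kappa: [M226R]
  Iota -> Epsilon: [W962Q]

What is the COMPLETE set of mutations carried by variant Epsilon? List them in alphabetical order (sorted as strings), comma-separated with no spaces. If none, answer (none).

Answer: W962Q

Derivation:
At Iota: gained [] -> total []
At Epsilon: gained ['W962Q'] -> total ['W962Q']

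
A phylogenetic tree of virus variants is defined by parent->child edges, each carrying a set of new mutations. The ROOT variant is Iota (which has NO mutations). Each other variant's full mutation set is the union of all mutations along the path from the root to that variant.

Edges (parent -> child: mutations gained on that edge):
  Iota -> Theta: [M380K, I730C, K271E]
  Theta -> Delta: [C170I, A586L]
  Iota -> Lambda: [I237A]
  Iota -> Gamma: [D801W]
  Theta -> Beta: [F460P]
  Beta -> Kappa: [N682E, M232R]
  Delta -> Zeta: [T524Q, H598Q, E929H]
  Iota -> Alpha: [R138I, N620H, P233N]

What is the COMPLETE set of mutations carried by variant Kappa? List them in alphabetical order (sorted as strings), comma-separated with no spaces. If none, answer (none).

At Iota: gained [] -> total []
At Theta: gained ['M380K', 'I730C', 'K271E'] -> total ['I730C', 'K271E', 'M380K']
At Beta: gained ['F460P'] -> total ['F460P', 'I730C', 'K271E', 'M380K']
At Kappa: gained ['N682E', 'M232R'] -> total ['F460P', 'I730C', 'K271E', 'M232R', 'M380K', 'N682E']

Answer: F460P,I730C,K271E,M232R,M380K,N682E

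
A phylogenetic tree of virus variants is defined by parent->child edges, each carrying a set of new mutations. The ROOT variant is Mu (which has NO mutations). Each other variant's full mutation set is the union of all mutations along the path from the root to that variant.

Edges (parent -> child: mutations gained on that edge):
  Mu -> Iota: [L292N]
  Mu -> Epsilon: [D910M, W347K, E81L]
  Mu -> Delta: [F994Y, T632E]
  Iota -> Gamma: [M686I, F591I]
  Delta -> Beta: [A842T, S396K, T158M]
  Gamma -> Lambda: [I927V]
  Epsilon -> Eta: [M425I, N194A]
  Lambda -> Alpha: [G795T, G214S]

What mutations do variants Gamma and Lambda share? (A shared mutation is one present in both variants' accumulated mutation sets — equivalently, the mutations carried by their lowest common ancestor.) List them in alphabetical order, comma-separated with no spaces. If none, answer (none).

Answer: F591I,L292N,M686I

Derivation:
Accumulating mutations along path to Gamma:
  At Mu: gained [] -> total []
  At Iota: gained ['L292N'] -> total ['L292N']
  At Gamma: gained ['M686I', 'F591I'] -> total ['F591I', 'L292N', 'M686I']
Mutations(Gamma) = ['F591I', 'L292N', 'M686I']
Accumulating mutations along path to Lambda:
  At Mu: gained [] -> total []
  At Iota: gained ['L292N'] -> total ['L292N']
  At Gamma: gained ['M686I', 'F591I'] -> total ['F591I', 'L292N', 'M686I']
  At Lambda: gained ['I927V'] -> total ['F591I', 'I927V', 'L292N', 'M686I']
Mutations(Lambda) = ['F591I', 'I927V', 'L292N', 'M686I']
Intersection: ['F591I', 'L292N', 'M686I'] ∩ ['F591I', 'I927V', 'L292N', 'M686I'] = ['F591I', 'L292N', 'M686I']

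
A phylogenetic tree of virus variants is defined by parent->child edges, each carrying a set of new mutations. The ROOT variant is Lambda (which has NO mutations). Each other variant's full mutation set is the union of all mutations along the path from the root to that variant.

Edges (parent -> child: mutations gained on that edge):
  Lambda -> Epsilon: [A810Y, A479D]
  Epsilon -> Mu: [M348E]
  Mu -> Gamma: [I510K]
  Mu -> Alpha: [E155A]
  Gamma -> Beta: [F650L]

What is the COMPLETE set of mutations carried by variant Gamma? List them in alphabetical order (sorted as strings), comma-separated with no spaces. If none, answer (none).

At Lambda: gained [] -> total []
At Epsilon: gained ['A810Y', 'A479D'] -> total ['A479D', 'A810Y']
At Mu: gained ['M348E'] -> total ['A479D', 'A810Y', 'M348E']
At Gamma: gained ['I510K'] -> total ['A479D', 'A810Y', 'I510K', 'M348E']

Answer: A479D,A810Y,I510K,M348E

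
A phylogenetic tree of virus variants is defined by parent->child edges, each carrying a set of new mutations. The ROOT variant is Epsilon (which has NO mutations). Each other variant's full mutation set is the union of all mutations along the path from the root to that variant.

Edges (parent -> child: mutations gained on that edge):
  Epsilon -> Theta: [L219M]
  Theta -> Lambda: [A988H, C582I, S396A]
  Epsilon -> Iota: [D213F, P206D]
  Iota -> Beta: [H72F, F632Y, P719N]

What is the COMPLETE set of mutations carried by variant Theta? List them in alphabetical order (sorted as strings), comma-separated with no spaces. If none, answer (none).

At Epsilon: gained [] -> total []
At Theta: gained ['L219M'] -> total ['L219M']

Answer: L219M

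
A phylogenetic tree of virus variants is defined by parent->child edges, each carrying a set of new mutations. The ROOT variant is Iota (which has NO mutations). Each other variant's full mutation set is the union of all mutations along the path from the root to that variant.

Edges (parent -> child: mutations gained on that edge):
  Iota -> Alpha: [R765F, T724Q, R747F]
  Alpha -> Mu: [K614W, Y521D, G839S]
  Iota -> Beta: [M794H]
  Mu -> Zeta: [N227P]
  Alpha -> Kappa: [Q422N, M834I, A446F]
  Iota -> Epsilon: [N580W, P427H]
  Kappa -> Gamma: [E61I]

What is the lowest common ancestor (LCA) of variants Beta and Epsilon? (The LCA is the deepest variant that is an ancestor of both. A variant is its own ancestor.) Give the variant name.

Path from root to Beta: Iota -> Beta
  ancestors of Beta: {Iota, Beta}
Path from root to Epsilon: Iota -> Epsilon
  ancestors of Epsilon: {Iota, Epsilon}
Common ancestors: {Iota}
Walk up from Epsilon: Epsilon (not in ancestors of Beta), Iota (in ancestors of Beta)
Deepest common ancestor (LCA) = Iota

Answer: Iota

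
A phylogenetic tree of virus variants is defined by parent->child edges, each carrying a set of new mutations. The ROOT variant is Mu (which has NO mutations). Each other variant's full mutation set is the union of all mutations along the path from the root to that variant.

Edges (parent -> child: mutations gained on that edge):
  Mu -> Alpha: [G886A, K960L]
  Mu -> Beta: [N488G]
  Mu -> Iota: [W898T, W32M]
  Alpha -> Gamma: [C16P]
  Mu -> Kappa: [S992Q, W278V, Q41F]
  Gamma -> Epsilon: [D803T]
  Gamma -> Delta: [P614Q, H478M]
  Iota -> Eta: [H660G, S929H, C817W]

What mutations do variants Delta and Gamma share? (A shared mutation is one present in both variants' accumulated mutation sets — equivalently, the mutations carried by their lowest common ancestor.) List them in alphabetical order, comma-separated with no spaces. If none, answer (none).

Accumulating mutations along path to Delta:
  At Mu: gained [] -> total []
  At Alpha: gained ['G886A', 'K960L'] -> total ['G886A', 'K960L']
  At Gamma: gained ['C16P'] -> total ['C16P', 'G886A', 'K960L']
  At Delta: gained ['P614Q', 'H478M'] -> total ['C16P', 'G886A', 'H478M', 'K960L', 'P614Q']
Mutations(Delta) = ['C16P', 'G886A', 'H478M', 'K960L', 'P614Q']
Accumulating mutations along path to Gamma:
  At Mu: gained [] -> total []
  At Alpha: gained ['G886A', 'K960L'] -> total ['G886A', 'K960L']
  At Gamma: gained ['C16P'] -> total ['C16P', 'G886A', 'K960L']
Mutations(Gamma) = ['C16P', 'G886A', 'K960L']
Intersection: ['C16P', 'G886A', 'H478M', 'K960L', 'P614Q'] ∩ ['C16P', 'G886A', 'K960L'] = ['C16P', 'G886A', 'K960L']

Answer: C16P,G886A,K960L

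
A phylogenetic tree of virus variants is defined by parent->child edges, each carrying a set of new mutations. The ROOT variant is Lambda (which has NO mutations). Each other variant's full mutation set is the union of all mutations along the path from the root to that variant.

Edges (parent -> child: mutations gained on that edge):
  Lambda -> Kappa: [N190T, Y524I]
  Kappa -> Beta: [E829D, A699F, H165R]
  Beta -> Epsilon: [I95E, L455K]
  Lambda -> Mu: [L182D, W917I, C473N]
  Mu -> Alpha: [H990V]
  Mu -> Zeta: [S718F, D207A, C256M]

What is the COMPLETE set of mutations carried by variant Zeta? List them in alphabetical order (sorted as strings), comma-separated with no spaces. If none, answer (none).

Answer: C256M,C473N,D207A,L182D,S718F,W917I

Derivation:
At Lambda: gained [] -> total []
At Mu: gained ['L182D', 'W917I', 'C473N'] -> total ['C473N', 'L182D', 'W917I']
At Zeta: gained ['S718F', 'D207A', 'C256M'] -> total ['C256M', 'C473N', 'D207A', 'L182D', 'S718F', 'W917I']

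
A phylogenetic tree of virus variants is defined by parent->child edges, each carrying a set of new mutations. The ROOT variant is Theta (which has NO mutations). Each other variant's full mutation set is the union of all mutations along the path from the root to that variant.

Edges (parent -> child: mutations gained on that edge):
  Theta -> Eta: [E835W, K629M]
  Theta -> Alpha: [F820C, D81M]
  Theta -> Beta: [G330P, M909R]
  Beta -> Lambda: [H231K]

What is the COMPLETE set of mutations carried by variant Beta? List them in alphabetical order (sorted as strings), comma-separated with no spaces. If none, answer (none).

At Theta: gained [] -> total []
At Beta: gained ['G330P', 'M909R'] -> total ['G330P', 'M909R']

Answer: G330P,M909R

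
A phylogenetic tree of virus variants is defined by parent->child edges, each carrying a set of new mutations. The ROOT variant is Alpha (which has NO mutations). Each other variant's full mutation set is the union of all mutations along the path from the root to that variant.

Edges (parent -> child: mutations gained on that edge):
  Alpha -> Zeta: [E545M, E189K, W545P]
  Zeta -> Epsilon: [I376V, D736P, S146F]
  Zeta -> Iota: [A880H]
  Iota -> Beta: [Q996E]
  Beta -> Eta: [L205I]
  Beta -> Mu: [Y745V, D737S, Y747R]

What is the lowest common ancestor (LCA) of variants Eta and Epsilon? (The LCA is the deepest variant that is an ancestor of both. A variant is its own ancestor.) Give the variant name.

Answer: Zeta

Derivation:
Path from root to Eta: Alpha -> Zeta -> Iota -> Beta -> Eta
  ancestors of Eta: {Alpha, Zeta, Iota, Beta, Eta}
Path from root to Epsilon: Alpha -> Zeta -> Epsilon
  ancestors of Epsilon: {Alpha, Zeta, Epsilon}
Common ancestors: {Alpha, Zeta}
Walk up from Epsilon: Epsilon (not in ancestors of Eta), Zeta (in ancestors of Eta), Alpha (in ancestors of Eta)
Deepest common ancestor (LCA) = Zeta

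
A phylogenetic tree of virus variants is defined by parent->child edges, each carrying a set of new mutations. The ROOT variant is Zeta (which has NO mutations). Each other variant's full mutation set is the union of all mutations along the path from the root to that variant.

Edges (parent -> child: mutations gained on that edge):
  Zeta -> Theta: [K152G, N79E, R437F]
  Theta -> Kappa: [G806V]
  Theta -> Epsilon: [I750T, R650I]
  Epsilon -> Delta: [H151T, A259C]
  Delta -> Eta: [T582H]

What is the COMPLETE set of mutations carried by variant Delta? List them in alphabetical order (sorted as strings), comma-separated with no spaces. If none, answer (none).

Answer: A259C,H151T,I750T,K152G,N79E,R437F,R650I

Derivation:
At Zeta: gained [] -> total []
At Theta: gained ['K152G', 'N79E', 'R437F'] -> total ['K152G', 'N79E', 'R437F']
At Epsilon: gained ['I750T', 'R650I'] -> total ['I750T', 'K152G', 'N79E', 'R437F', 'R650I']
At Delta: gained ['H151T', 'A259C'] -> total ['A259C', 'H151T', 'I750T', 'K152G', 'N79E', 'R437F', 'R650I']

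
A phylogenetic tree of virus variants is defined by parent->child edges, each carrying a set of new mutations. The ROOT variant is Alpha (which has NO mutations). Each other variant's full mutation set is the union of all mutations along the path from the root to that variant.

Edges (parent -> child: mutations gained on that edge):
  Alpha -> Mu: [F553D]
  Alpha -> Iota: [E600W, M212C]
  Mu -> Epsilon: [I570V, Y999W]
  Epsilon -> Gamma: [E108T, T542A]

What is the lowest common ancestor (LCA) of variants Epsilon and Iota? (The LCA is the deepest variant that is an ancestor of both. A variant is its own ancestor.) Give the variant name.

Path from root to Epsilon: Alpha -> Mu -> Epsilon
  ancestors of Epsilon: {Alpha, Mu, Epsilon}
Path from root to Iota: Alpha -> Iota
  ancestors of Iota: {Alpha, Iota}
Common ancestors: {Alpha}
Walk up from Iota: Iota (not in ancestors of Epsilon), Alpha (in ancestors of Epsilon)
Deepest common ancestor (LCA) = Alpha

Answer: Alpha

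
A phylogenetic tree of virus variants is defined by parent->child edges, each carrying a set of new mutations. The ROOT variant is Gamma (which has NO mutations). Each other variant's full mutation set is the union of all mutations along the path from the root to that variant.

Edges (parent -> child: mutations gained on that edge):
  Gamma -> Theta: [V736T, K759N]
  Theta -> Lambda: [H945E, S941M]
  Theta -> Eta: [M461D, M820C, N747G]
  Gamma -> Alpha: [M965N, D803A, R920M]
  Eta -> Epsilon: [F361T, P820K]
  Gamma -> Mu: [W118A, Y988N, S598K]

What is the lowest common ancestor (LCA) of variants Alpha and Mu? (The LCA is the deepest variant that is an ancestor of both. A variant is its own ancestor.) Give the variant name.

Answer: Gamma

Derivation:
Path from root to Alpha: Gamma -> Alpha
  ancestors of Alpha: {Gamma, Alpha}
Path from root to Mu: Gamma -> Mu
  ancestors of Mu: {Gamma, Mu}
Common ancestors: {Gamma}
Walk up from Mu: Mu (not in ancestors of Alpha), Gamma (in ancestors of Alpha)
Deepest common ancestor (LCA) = Gamma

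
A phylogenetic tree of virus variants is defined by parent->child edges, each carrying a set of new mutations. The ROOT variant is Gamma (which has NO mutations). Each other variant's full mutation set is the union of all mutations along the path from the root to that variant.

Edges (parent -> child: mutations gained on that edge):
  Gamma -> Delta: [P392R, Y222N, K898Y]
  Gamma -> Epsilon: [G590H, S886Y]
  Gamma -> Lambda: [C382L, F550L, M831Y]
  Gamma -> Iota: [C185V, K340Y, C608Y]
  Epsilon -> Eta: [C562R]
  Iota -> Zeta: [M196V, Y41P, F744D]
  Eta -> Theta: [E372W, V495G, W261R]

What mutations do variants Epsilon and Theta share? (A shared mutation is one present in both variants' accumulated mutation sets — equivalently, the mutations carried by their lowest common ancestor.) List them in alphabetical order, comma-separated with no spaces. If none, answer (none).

Answer: G590H,S886Y

Derivation:
Accumulating mutations along path to Epsilon:
  At Gamma: gained [] -> total []
  At Epsilon: gained ['G590H', 'S886Y'] -> total ['G590H', 'S886Y']
Mutations(Epsilon) = ['G590H', 'S886Y']
Accumulating mutations along path to Theta:
  At Gamma: gained [] -> total []
  At Epsilon: gained ['G590H', 'S886Y'] -> total ['G590H', 'S886Y']
  At Eta: gained ['C562R'] -> total ['C562R', 'G590H', 'S886Y']
  At Theta: gained ['E372W', 'V495G', 'W261R'] -> total ['C562R', 'E372W', 'G590H', 'S886Y', 'V495G', 'W261R']
Mutations(Theta) = ['C562R', 'E372W', 'G590H', 'S886Y', 'V495G', 'W261R']
Intersection: ['G590H', 'S886Y'] ∩ ['C562R', 'E372W', 'G590H', 'S886Y', 'V495G', 'W261R'] = ['G590H', 'S886Y']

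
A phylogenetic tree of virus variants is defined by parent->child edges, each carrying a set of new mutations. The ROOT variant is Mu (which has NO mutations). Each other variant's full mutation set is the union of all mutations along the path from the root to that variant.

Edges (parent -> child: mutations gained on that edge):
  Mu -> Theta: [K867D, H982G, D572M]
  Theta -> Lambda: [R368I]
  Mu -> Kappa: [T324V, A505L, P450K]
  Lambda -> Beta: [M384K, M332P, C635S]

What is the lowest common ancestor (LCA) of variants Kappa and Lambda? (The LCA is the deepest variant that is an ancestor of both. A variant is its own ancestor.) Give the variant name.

Path from root to Kappa: Mu -> Kappa
  ancestors of Kappa: {Mu, Kappa}
Path from root to Lambda: Mu -> Theta -> Lambda
  ancestors of Lambda: {Mu, Theta, Lambda}
Common ancestors: {Mu}
Walk up from Lambda: Lambda (not in ancestors of Kappa), Theta (not in ancestors of Kappa), Mu (in ancestors of Kappa)
Deepest common ancestor (LCA) = Mu

Answer: Mu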